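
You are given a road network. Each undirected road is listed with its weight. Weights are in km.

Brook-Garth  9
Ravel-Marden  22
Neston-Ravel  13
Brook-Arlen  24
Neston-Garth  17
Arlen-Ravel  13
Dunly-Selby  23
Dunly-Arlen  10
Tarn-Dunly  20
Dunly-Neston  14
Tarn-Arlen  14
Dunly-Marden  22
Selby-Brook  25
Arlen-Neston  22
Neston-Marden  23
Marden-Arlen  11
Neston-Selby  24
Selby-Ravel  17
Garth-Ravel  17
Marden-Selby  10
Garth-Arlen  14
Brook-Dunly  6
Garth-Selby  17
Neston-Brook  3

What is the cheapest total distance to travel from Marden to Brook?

26 km

Enumerating some paths:
Marden - Neston - Brook: 23+3 = 26
Marden - Arlen - Dunly - Brook: 11+10+6 = 27
Cheapest is Marden - Neston - Brook at 26 km.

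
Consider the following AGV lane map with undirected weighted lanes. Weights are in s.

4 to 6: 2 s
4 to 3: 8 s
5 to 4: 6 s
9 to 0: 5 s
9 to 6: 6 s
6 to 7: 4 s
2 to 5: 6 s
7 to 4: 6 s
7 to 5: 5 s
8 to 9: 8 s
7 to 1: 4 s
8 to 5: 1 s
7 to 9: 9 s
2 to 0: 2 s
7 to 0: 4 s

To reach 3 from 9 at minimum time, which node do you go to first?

6

Enumerating some paths:
9 → 7 → 6 → 4 → 3: 9+4+2+8 = 23
9 → 7 → 4 → 3: 9+6+8 = 23
9 → 6 → 4 → 3: 6+2+8 = 16
The minimum is 16 s via 9 → 6 → 4 → 3.
So from 9 the first move is to 6.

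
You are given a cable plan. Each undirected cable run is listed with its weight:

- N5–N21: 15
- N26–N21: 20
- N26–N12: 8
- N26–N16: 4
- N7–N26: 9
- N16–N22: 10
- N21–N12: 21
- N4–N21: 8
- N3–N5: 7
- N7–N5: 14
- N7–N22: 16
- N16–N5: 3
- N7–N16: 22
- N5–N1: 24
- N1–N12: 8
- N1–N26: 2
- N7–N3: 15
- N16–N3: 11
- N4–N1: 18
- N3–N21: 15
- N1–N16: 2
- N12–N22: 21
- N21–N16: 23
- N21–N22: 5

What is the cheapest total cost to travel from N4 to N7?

Settle nodes by increasing distance from N4:
N4: 0
N21: 8  (via N4)
N22: 13  (via N21)
N1: 18  (via N4)
N16: 20  (via N1)
N26: 20  (via N1)
N5: 23  (via N21)
N3: 23  (via N21)
N12: 26  (via N1)
N7: 29  (via N22)
Shortest route: N4 → N21 → N22 → N7 = 29.

29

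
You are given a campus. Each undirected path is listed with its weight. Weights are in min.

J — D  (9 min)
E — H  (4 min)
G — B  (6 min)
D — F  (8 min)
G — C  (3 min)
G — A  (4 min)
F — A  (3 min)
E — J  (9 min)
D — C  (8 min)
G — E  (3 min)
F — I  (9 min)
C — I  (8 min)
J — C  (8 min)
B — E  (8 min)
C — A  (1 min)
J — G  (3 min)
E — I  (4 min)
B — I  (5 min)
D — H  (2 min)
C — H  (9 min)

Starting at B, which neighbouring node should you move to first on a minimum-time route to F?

G

Compare a few routes:
B → E → G → C → A → F: 8+3+3+1+3 = 18
B → I → C → A → F: 5+8+1+3 = 17
B → G → A → F: 6+4+3 = 13
B → I → F: 5+9 = 14
Cheapest is B → G → A → F at 13 min.
So from B the first move is to G.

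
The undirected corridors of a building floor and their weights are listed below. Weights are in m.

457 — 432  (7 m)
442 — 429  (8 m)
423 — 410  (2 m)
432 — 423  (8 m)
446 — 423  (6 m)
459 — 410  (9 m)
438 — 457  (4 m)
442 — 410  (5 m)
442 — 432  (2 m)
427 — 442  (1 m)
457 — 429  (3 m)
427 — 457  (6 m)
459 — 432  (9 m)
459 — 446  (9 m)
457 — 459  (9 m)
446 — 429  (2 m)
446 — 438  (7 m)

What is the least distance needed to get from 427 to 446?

11 m

Settle nodes by increasing distance from 427:
427: 0
442: 1  (via 427)
432: 3  (via 442)
410: 6  (via 442)
457: 6  (via 427)
423: 8  (via 410)
429: 9  (via 442)
438: 10  (via 457)
446: 11  (via 429)
Shortest route: 427–442–429–446 = 11 m.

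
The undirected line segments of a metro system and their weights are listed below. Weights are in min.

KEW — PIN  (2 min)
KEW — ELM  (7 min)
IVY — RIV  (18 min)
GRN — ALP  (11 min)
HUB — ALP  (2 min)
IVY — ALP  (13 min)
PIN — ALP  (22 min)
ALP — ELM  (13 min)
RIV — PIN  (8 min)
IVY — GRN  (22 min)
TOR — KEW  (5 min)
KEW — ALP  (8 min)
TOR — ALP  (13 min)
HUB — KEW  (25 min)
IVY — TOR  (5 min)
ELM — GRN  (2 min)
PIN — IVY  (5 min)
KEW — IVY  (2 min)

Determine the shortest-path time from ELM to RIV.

17 min

Candidate routes:
ELM–KEW–TOR–IVY–PIN–RIV: 7+5+5+5+8 = 30
ELM–KEW–PIN–RIV: 7+2+8 = 17
ELM–KEW–IVY–RIV: 7+2+18 = 27
ELM–KEW–IVY–PIN–RIV: 7+2+5+8 = 22
Cheapest is ELM–KEW–PIN–RIV at 17 min.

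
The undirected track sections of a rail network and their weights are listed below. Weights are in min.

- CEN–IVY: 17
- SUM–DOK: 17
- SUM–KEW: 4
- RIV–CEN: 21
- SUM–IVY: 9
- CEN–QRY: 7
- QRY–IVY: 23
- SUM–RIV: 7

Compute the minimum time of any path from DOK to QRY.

49 min

Running Dijkstra from DOK:
DOK: 0
SUM: 17  (via DOK)
KEW: 21  (via SUM)
RIV: 24  (via SUM)
IVY: 26  (via SUM)
CEN: 43  (via IVY)
QRY: 49  (via IVY)
Shortest route: DOK–SUM–IVY–QRY = 49 min.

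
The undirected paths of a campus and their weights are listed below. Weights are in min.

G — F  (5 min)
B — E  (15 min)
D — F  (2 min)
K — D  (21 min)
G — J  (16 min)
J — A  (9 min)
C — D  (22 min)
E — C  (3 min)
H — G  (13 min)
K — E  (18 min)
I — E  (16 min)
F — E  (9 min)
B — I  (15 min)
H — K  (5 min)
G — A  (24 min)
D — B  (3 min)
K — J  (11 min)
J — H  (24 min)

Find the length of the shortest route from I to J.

Running Dijkstra from I:
I: 0
B: 15  (via I)
E: 16  (via I)
D: 18  (via B)
C: 19  (via E)
F: 20  (via D)
G: 25  (via F)
K: 34  (via E)
H: 38  (via G)
J: 41  (via G)
Shortest route: I–B–D–F–G–J = 41 min.

41 min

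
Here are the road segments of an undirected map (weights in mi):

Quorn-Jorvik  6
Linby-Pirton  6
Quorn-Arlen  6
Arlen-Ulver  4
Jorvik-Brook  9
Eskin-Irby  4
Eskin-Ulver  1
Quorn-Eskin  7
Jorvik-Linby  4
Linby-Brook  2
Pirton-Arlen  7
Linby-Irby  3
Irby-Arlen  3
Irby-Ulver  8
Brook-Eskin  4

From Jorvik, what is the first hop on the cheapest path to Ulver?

Linby

Candidate routes:
Jorvik - Linby - Irby - Arlen - Ulver: 4+3+3+4 = 14
Jorvik - Linby - Brook - Eskin - Ulver: 4+2+4+1 = 11
Jorvik - Quorn - Eskin - Ulver: 6+7+1 = 14
Jorvik - Linby - Irby - Eskin - Ulver: 4+3+4+1 = 12
Cheapest is Jorvik - Linby - Brook - Eskin - Ulver at 11 mi.
So from Jorvik the first move is to Linby.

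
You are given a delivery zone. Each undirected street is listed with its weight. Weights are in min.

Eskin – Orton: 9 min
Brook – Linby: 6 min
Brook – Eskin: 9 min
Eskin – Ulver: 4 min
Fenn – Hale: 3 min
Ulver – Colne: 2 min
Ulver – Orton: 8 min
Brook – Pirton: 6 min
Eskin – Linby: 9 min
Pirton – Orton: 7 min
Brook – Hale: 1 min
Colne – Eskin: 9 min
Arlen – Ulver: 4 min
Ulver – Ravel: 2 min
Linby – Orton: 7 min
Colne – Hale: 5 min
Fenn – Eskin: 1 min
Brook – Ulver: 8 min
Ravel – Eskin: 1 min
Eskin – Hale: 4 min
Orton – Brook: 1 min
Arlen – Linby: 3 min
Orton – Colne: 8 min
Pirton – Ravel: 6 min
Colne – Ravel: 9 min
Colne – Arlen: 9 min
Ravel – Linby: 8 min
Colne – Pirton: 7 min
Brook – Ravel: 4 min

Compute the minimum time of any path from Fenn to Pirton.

Running Dijkstra from Fenn:
Fenn: 0
Eskin: 1  (via Fenn)
Ravel: 2  (via Eskin)
Hale: 3  (via Fenn)
Brook: 4  (via Hale)
Ulver: 4  (via Ravel)
Orton: 5  (via Brook)
Colne: 6  (via Ulver)
Pirton: 8  (via Ravel)
Shortest route: Fenn–Eskin–Ravel–Pirton = 8 min.

8 min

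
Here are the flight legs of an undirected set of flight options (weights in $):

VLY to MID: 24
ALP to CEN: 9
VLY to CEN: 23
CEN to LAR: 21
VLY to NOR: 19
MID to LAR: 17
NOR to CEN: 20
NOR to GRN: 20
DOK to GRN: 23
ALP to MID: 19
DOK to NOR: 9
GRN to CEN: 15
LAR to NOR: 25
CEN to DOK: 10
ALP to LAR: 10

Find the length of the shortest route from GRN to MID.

Shortest distances from GRN:
GRN: 0
CEN: 15  (via GRN)
NOR: 20  (via GRN)
DOK: 23  (via GRN)
ALP: 24  (via CEN)
LAR: 34  (via ALP)
VLY: 38  (via CEN)
MID: 43  (via ALP)
Shortest route: GRN–CEN–ALP–MID = $43.

$43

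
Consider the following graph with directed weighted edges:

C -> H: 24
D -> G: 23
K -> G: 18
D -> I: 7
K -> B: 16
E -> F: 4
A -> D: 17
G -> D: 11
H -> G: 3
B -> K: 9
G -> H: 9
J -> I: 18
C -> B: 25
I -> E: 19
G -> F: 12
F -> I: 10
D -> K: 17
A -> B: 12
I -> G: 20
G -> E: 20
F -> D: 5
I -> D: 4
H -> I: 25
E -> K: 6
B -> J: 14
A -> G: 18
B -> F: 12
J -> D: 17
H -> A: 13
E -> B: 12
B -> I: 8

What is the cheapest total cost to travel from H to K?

Running Dijkstra from H:
H: 0
G: 3  (via H)
A: 13  (via H)
D: 14  (via G)
F: 15  (via G)
I: 21  (via D)
E: 23  (via G)
B: 25  (via A)
K: 29  (via E)
Shortest route: H → G → E → K = 29.

29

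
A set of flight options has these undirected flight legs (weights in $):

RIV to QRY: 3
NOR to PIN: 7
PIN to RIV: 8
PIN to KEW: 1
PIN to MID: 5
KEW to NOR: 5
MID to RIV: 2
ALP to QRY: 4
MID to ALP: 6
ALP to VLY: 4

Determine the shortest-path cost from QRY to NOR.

$16

Compare a few routes:
QRY → RIV → PIN → KEW → NOR: 3+8+1+5 = 17
QRY → RIV → MID → PIN → KEW → NOR: 3+2+5+1+5 = 16
Cheapest is QRY → RIV → MID → PIN → KEW → NOR at $16.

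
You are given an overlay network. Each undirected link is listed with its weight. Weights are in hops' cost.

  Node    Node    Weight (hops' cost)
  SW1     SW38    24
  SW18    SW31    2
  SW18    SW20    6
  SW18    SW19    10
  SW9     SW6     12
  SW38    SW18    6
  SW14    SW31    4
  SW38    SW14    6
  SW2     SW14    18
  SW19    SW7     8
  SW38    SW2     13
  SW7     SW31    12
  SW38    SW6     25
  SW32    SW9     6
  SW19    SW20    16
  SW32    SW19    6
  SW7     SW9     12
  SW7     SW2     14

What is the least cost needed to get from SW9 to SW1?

52 hops' cost

Shortest distances from SW9:
SW9: 0
SW32: 6  (via SW9)
SW19: 12  (via SW32)
SW6: 12  (via SW9)
SW7: 12  (via SW9)
SW18: 22  (via SW19)
SW31: 24  (via SW7)
SW2: 26  (via SW7)
SW14: 28  (via SW31)
SW20: 28  (via SW19)
SW38: 28  (via SW18)
SW1: 52  (via SW38)
Shortest route: SW9–SW32–SW19–SW18–SW38–SW1 = 52 hops' cost.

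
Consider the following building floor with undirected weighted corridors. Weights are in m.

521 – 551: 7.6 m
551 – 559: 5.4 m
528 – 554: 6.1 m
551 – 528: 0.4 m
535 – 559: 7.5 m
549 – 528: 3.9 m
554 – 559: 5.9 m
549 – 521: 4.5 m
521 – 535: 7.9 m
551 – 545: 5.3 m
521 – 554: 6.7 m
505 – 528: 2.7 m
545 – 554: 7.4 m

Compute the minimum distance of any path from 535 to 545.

18.2 m

Running Dijkstra from 535:
535: 0
559: 7.5  (via 535)
521: 7.9  (via 535)
549: 12.4  (via 521)
551: 12.9  (via 559)
528: 13.3  (via 551)
554: 13.4  (via 559)
505: 16  (via 528)
545: 18.2  (via 551)
Shortest route: 535–559–551–545 = 18.2 m.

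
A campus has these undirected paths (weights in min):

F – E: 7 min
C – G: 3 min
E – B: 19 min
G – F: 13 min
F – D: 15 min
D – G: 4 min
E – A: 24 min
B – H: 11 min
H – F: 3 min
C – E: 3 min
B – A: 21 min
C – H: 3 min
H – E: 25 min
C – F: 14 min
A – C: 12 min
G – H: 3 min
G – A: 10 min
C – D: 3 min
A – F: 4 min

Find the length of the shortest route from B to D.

17 min

Enumerating some paths:
B - H - G - C - D: 11+3+3+3 = 20
B - H - C - D: 11+3+3 = 17
B - H - G - D: 11+3+4 = 18
The minimum is 17 min via B - H - C - D.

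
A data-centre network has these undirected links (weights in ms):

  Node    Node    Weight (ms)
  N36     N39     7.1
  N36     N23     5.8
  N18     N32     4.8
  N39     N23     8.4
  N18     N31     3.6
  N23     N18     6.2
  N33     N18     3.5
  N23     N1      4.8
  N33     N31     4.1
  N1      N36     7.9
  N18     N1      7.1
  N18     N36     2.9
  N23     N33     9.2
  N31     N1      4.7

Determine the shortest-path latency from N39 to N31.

13.6 ms

Compare a few routes:
N39 - N36 - N18 - N31: 7.1+2.9+3.6 = 13.6
N39 - N36 - N18 - N33 - N31: 7.1+2.9+3.5+4.1 = 17.6
N39 - N23 - N1 - N31: 8.4+4.8+4.7 = 17.9
Cheapest is N39 - N36 - N18 - N31 at 13.6 ms.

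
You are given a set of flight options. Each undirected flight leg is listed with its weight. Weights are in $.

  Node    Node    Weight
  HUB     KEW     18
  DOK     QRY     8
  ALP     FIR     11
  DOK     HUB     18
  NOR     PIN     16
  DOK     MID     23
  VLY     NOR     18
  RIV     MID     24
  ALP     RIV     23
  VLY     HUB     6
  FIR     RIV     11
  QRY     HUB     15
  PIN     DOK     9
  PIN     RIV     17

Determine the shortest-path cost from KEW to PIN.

Running Dijkstra from KEW:
KEW: 0
HUB: 18  (via KEW)
VLY: 24  (via HUB)
QRY: 33  (via HUB)
DOK: 36  (via HUB)
NOR: 42  (via VLY)
PIN: 45  (via DOK)
Shortest route: KEW → HUB → DOK → PIN = $45.

$45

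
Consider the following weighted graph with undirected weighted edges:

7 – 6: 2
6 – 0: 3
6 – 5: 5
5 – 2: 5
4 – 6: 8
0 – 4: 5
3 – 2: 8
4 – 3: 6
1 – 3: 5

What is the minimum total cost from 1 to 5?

Running Dijkstra from 1:
1: 0
3: 5  (via 1)
4: 11  (via 3)
2: 13  (via 3)
0: 16  (via 4)
5: 18  (via 2)
Shortest route: 1 → 3 → 2 → 5 = 18.

18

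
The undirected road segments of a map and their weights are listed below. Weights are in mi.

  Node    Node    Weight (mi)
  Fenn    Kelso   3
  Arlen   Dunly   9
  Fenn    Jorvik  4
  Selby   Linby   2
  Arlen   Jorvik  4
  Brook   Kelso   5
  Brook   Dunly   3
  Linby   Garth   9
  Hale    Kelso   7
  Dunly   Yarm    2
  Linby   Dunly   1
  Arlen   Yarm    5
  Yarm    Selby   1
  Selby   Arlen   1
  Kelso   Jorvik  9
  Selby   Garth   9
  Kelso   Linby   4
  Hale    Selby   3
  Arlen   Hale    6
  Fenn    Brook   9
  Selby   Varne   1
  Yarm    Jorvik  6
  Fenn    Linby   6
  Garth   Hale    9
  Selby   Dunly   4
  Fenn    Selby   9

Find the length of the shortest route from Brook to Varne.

Candidate routes:
Brook - Dunly - Linby - Selby - Varne: 3+1+2+1 = 7
Brook - Dunly - Selby - Varne: 3+4+1 = 8
Brook - Kelso - Linby - Selby - Varne: 5+4+2+1 = 12
Brook - Dunly - Yarm - Arlen - Selby - Varne: 3+2+5+1+1 = 12
Cheapest is Brook - Dunly - Linby - Selby - Varne at 7 mi.

7 mi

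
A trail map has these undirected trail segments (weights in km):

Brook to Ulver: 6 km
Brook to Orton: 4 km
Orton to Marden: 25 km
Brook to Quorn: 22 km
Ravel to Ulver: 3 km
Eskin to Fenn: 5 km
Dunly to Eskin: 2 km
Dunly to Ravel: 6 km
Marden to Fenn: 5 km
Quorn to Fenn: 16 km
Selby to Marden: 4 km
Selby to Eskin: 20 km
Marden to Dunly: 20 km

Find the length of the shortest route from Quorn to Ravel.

29 km

Settle nodes by increasing distance from Quorn:
Quorn: 0
Fenn: 16  (via Quorn)
Marden: 21  (via Fenn)
Eskin: 21  (via Fenn)
Brook: 22  (via Quorn)
Dunly: 23  (via Eskin)
Selby: 25  (via Marden)
Orton: 26  (via Brook)
Ulver: 28  (via Brook)
Ravel: 29  (via Dunly)
Shortest route: Quorn–Fenn–Eskin–Dunly–Ravel = 29 km.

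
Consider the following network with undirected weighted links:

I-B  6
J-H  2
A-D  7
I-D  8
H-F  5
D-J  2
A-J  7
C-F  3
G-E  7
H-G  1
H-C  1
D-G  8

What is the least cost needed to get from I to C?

13

Compare a few routes:
I–D–J–H–C: 8+2+2+1 = 13
I–D–J–H–F–C: 8+2+2+5+3 = 20
I–D–G–H–C: 8+8+1+1 = 18
Cheapest is I–D–J–H–C at 13.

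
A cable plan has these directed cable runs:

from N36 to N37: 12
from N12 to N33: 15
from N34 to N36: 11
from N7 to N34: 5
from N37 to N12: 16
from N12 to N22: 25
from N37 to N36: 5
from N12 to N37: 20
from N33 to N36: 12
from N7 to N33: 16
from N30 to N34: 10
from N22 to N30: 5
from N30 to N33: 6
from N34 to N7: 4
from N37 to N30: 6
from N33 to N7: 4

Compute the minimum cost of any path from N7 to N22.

69

Running Dijkstra from N7:
N7: 0
N34: 5  (via N7)
N36: 16  (via N34)
N33: 16  (via N7)
N37: 28  (via N36)
N30: 34  (via N37)
N12: 44  (via N37)
N22: 69  (via N12)
Shortest route: N7–N34–N36–N37–N12–N22 = 69.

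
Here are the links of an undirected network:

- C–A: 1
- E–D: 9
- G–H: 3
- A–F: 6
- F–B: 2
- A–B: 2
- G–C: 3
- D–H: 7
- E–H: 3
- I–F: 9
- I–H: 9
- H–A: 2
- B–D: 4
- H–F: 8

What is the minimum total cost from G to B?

6

Running Dijkstra from G:
G: 0
C: 3  (via G)
H: 3  (via G)
A: 4  (via C)
B: 6  (via A)
Shortest route: G–C–A–B = 6.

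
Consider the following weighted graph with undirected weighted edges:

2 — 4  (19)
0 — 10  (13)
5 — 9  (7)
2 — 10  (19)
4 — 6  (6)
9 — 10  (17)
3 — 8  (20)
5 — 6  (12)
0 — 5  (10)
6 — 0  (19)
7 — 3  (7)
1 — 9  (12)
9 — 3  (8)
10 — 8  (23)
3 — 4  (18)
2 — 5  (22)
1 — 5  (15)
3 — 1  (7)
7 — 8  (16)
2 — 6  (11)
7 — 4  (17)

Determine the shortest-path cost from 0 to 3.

Candidate routes:
0–5–1–3: 10+15+7 = 32
0–5–9–3: 10+7+8 = 25
0–10–9–3: 13+17+8 = 38
0–5–9–1–3: 10+7+12+7 = 36
Cheapest is 0–5–9–3 at 25.

25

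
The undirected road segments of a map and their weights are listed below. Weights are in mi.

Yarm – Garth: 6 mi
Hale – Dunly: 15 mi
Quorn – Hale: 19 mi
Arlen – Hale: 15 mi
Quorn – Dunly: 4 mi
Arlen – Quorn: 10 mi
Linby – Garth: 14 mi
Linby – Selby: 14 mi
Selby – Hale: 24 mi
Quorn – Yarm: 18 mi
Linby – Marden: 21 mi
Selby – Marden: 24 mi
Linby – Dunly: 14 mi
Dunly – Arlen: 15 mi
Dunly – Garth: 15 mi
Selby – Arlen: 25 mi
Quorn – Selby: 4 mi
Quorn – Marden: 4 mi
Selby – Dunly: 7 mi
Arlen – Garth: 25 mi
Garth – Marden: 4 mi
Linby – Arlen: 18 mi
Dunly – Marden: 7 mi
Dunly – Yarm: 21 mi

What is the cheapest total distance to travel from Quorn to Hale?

19 mi

Running Dijkstra from Quorn:
Quorn: 0
Marden: 4  (via Quorn)
Selby: 4  (via Quorn)
Dunly: 4  (via Quorn)
Garth: 8  (via Marden)
Arlen: 10  (via Quorn)
Yarm: 14  (via Garth)
Linby: 18  (via Selby)
Hale: 19  (via Quorn)
Shortest route: Quorn → Hale = 19 mi.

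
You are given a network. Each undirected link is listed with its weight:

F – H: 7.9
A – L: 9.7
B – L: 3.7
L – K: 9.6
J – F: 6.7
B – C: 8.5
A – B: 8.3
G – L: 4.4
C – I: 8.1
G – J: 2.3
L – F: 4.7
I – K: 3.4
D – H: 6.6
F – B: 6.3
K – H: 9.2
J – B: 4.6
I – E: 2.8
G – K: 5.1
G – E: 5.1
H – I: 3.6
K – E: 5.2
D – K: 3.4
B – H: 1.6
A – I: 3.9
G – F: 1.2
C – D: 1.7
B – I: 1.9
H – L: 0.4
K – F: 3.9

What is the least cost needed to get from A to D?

Compare a few routes:
A - I - K - D: 3.9+3.4+3.4 = 10.7
A - I - C - D: 3.9+8.1+1.7 = 13.7
The minimum is 10.7 via A - I - K - D.

10.7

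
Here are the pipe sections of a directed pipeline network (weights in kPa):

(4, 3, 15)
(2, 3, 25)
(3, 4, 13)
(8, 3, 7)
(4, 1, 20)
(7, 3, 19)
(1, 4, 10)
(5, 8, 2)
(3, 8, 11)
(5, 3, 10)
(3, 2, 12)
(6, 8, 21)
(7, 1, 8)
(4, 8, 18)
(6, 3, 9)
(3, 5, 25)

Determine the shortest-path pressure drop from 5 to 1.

42 kPa

Settle nodes by increasing distance from 5:
5: 0
8: 2  (via 5)
3: 9  (via 8)
2: 21  (via 3)
4: 22  (via 3)
1: 42  (via 4)
Shortest route: 5–8–3–4–1 = 42 kPa.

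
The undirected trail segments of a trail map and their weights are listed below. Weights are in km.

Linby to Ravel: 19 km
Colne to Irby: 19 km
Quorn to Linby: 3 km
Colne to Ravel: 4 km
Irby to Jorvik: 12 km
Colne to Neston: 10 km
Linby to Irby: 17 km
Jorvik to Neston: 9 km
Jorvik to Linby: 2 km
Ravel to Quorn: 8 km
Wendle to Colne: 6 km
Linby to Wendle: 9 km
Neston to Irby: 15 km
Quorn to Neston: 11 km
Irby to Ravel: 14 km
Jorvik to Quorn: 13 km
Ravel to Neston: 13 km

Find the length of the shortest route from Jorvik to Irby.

12 km

Shortest distances from Jorvik:
Jorvik: 0
Linby: 2  (via Jorvik)
Quorn: 5  (via Linby)
Neston: 9  (via Jorvik)
Wendle: 11  (via Linby)
Irby: 12  (via Jorvik)
Shortest route: Jorvik–Irby = 12 km.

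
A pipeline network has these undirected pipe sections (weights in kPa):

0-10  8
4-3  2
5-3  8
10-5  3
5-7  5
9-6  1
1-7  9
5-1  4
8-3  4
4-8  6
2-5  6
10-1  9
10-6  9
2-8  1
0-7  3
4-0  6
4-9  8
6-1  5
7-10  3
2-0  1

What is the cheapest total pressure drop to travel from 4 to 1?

14 kPa

Candidate routes:
4 → 8 → 2 → 5 → 1: 6+1+6+4 = 17
4 → 9 → 6 → 1: 8+1+5 = 14
Cheapest is 4 → 9 → 6 → 1 at 14 kPa.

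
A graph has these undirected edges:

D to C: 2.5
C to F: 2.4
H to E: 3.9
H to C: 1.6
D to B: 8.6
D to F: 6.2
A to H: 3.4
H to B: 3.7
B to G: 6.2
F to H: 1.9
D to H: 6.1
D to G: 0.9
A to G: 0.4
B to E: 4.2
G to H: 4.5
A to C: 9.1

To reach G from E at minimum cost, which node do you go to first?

H

Candidate routes:
E–H–C–D–G: 3.9+1.6+2.5+0.9 = 8.9
E–H–A–G: 3.9+3.4+0.4 = 7.7
E–H–G: 3.9+4.5 = 8.4
The minimum is 7.7 via E–H–A–G.
So from E the first move is to H.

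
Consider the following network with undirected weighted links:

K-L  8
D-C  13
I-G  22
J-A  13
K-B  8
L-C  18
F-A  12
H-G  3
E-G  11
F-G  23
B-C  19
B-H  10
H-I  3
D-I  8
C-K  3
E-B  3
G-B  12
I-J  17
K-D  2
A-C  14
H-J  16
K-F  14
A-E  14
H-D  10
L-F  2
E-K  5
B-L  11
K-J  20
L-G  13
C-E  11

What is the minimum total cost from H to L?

Compare a few routes:
H–G–L: 3+13 = 16
H–D–K–L: 10+2+8 = 20
Cheapest is H–G–L at 16.

16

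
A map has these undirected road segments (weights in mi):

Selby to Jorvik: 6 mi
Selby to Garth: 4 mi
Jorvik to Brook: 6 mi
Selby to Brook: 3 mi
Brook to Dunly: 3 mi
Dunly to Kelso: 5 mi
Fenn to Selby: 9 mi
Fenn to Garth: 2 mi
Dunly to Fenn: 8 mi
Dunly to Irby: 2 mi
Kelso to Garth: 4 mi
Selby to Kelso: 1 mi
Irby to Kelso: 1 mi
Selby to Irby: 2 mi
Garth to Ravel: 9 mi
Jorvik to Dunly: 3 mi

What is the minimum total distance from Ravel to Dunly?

Settle nodes by increasing distance from Ravel:
Ravel: 0
Garth: 9  (via Ravel)
Fenn: 11  (via Garth)
Selby: 13  (via Garth)
Kelso: 13  (via Garth)
Irby: 14  (via Kelso)
Dunly: 16  (via Irby)
Shortest route: Ravel → Garth → Kelso → Irby → Dunly = 16 mi.

16 mi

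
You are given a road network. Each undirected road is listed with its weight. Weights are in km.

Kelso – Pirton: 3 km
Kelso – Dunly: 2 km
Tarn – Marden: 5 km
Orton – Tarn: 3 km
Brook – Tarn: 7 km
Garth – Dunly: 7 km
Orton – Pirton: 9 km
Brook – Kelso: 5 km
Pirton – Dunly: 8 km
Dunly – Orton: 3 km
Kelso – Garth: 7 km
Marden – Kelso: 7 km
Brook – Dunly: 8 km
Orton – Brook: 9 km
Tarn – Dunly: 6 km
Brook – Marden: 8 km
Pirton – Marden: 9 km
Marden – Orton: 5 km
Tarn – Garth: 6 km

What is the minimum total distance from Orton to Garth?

Candidate routes:
Orton–Dunly–Garth: 3+7 = 10
Orton–Dunly–Kelso–Garth: 3+2+7 = 12
Orton–Tarn–Garth: 3+6 = 9
Orton–Dunly–Tarn–Garth: 3+6+6 = 15
The minimum is 9 km via Orton–Tarn–Garth.

9 km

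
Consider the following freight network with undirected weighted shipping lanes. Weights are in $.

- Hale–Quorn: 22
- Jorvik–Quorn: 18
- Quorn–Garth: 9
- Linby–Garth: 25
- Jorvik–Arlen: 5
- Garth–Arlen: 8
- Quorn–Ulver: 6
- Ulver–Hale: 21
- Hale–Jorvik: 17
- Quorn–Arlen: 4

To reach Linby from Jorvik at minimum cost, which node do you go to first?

Enumerating some paths:
Jorvik–Arlen–Quorn–Garth–Linby: 5+4+9+25 = 43
Jorvik–Arlen–Garth–Linby: 5+8+25 = 38
Jorvik–Quorn–Garth–Linby: 18+9+25 = 52
Jorvik–Quorn–Arlen–Garth–Linby: 18+4+8+25 = 55
The minimum is $38 via Jorvik–Arlen–Garth–Linby.
So from Jorvik the first move is to Arlen.

Arlen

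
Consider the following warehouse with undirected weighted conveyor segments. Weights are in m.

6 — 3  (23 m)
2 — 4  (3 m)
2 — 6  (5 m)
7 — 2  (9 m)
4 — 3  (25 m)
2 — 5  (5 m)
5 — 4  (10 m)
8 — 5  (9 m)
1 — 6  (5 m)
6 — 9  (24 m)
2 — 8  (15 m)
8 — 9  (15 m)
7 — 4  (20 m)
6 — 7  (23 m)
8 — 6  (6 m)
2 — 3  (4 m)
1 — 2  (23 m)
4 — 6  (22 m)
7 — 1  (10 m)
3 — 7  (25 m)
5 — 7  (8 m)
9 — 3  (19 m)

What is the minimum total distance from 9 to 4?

Candidate routes:
9 - 3 - 2 - 4: 19+4+3 = 26
9 - 8 - 5 - 2 - 4: 15+9+5+3 = 32
9 - 8 - 6 - 2 - 4: 15+6+5+3 = 29
Cheapest is 9 - 3 - 2 - 4 at 26 m.

26 m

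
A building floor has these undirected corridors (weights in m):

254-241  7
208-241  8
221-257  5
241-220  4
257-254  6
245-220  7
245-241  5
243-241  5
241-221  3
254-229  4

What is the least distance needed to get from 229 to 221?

14 m

Settle nodes by increasing distance from 229:
229: 0
254: 4  (via 229)
257: 10  (via 254)
241: 11  (via 254)
221: 14  (via 241)
Shortest route: 229 → 254 → 241 → 221 = 14 m.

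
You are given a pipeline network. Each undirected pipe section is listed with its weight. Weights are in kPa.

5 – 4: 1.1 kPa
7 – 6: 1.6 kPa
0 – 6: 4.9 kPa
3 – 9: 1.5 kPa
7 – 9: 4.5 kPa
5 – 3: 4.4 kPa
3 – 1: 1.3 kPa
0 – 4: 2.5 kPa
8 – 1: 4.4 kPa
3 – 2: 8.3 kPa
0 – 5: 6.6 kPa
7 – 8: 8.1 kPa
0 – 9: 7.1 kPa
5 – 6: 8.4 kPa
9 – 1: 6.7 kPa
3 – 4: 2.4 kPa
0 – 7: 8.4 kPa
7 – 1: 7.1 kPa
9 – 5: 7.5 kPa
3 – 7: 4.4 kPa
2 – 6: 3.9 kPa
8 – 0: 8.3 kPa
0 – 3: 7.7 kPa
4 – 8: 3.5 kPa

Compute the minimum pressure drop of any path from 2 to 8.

13.6 kPa

Enumerating some paths:
2 → 3 → 4 → 8: 8.3+2.4+3.5 = 14.2
2 → 6 → 7 → 8: 3.9+1.6+8.1 = 13.6
2 → 3 → 1 → 8: 8.3+1.3+4.4 = 14
The minimum is 13.6 kPa via 2 → 6 → 7 → 8.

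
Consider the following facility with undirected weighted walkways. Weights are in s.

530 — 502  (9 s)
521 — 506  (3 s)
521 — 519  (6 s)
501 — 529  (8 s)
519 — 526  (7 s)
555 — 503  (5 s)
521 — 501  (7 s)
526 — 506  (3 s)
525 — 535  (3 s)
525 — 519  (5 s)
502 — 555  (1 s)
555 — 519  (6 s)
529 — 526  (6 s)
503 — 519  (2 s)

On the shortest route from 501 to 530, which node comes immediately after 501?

Enumerating some paths:
501 → 521 → 519 → 555 → 502 → 530: 7+6+6+1+9 = 29
501 → 521 → 506 → 526 → 519 → 555 → 502 → 530: 7+3+3+7+6+1+9 = 36
501 → 521 → 519 → 503 → 555 → 502 → 530: 7+6+2+5+1+9 = 30
501 → 529 → 526 → 519 → 555 → 502 → 530: 8+6+7+6+1+9 = 37
Cheapest is 501 → 521 → 519 → 555 → 502 → 530 at 29 s.
So from 501 the first move is to 521.

521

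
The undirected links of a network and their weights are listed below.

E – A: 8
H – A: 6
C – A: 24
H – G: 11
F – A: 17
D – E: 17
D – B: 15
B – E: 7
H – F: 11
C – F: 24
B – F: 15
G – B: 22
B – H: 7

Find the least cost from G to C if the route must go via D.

82

Shortest G→D: G → H → B → D = 33
Shortest D→C: D → E → A → C = 49
Total via D: 33 + 49 = 82.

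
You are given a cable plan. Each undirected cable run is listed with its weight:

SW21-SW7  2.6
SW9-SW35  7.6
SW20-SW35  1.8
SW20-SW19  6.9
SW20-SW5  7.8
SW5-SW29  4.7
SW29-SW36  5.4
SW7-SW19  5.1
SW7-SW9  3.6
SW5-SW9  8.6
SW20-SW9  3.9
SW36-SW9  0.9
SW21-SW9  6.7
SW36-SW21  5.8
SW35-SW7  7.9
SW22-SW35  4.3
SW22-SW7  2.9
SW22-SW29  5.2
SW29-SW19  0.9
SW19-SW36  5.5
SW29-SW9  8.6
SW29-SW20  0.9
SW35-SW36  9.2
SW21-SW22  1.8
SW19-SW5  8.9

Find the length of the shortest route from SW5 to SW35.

Shortest distances from SW5:
SW5: 0
SW29: 4.7  (via SW5)
SW20: 5.6  (via SW29)
SW19: 5.6  (via SW29)
SW35: 7.4  (via SW20)
Shortest route: SW5–SW29–SW20–SW35 = 7.4.

7.4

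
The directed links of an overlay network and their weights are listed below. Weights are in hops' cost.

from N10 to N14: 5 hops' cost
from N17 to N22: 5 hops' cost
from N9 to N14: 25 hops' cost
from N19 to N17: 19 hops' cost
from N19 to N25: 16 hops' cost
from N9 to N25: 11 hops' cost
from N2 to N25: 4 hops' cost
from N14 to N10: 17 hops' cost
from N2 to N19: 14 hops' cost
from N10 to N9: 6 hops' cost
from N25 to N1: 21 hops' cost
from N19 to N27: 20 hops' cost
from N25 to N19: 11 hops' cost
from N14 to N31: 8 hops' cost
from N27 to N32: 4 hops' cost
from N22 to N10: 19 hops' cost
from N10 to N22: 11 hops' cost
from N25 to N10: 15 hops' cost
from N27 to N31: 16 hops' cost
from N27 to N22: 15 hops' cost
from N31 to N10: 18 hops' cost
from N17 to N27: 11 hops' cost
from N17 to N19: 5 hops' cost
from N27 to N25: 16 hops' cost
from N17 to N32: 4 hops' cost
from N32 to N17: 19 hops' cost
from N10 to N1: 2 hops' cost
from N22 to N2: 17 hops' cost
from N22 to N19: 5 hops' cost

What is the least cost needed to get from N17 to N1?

Shortest distances from N17:
N17: 0
N32: 4  (via N17)
N19: 5  (via N17)
N22: 5  (via N17)
N27: 11  (via N17)
N25: 21  (via N19)
N2: 22  (via N22)
N10: 24  (via N22)
N1: 26  (via N10)
Shortest route: N17 → N22 → N10 → N1 = 26 hops' cost.

26 hops' cost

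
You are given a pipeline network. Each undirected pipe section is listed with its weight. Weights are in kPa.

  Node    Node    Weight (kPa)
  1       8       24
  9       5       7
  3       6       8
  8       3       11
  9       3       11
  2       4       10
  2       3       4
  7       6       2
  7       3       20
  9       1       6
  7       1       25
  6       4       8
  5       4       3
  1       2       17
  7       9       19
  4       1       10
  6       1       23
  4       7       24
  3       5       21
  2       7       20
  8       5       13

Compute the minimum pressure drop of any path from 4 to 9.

10 kPa

Candidate routes:
4 - 1 - 9: 10+6 = 16
4 - 2 - 3 - 9: 10+4+11 = 25
4 - 5 - 9: 3+7 = 10
The minimum is 10 kPa via 4 - 5 - 9.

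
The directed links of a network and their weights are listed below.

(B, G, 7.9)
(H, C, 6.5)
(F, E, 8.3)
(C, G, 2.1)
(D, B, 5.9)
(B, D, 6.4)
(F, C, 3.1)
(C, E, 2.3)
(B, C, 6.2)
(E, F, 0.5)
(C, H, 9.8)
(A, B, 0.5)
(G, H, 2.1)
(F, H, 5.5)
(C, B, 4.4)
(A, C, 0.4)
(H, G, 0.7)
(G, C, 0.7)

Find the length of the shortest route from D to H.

15.9

Settle nodes by increasing distance from D:
D: 0
B: 5.9  (via D)
C: 12.1  (via B)
G: 13.8  (via B)
E: 14.4  (via C)
F: 14.9  (via E)
H: 15.9  (via G)
Shortest route: D–B–G–H = 15.9.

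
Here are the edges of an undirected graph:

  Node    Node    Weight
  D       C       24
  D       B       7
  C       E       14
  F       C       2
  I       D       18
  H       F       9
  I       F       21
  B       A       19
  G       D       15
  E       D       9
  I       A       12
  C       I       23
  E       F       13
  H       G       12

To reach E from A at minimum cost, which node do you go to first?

Enumerating some paths:
A - I - D - E: 12+18+9 = 39
A - B - D - E: 19+7+9 = 35
The minimum is 35 via A - B - D - E.
So from A the first move is to B.

B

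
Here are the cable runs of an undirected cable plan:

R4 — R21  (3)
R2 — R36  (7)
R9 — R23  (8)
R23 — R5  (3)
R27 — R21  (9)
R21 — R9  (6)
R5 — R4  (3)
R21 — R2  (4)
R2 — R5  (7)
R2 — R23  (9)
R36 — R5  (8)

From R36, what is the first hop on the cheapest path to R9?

Candidate routes:
R36 - R2 - R21 - R9: 7+4+6 = 17
R36 - R5 - R23 - R9: 8+3+8 = 19
The minimum is 17 via R36 - R2 - R21 - R9.
So from R36 the first move is to R2.

R2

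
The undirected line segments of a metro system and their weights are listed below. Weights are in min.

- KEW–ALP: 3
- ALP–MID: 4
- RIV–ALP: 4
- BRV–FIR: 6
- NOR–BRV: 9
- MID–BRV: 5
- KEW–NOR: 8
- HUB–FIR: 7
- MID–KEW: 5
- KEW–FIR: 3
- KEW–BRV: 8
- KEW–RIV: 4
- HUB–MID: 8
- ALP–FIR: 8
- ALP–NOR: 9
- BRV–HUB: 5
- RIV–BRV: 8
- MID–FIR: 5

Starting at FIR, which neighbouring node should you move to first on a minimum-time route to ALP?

Candidate routes:
FIR - MID - ALP: 5+4 = 9
FIR - KEW - RIV - ALP: 3+4+4 = 11
FIR - ALP: 8 = 8
FIR - KEW - ALP: 3+3 = 6
Cheapest is FIR - KEW - ALP at 6 min.
So from FIR the first move is to KEW.

KEW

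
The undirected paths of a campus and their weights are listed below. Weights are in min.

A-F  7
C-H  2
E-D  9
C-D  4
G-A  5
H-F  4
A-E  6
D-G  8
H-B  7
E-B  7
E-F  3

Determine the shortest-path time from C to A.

13 min

Compare a few routes:
C → D → E → A: 4+9+6 = 19
C → H → F → A: 2+4+7 = 13
C → D → G → A: 4+8+5 = 17
C → H → F → E → A: 2+4+3+6 = 15
The minimum is 13 min via C → H → F → A.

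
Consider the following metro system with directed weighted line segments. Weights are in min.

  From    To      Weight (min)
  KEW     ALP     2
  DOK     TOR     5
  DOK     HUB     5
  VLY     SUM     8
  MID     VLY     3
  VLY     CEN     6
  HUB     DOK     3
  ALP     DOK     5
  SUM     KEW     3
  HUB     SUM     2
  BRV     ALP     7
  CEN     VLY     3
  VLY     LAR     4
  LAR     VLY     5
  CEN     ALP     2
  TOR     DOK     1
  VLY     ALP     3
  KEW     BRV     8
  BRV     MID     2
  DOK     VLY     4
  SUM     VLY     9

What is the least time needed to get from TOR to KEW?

Shortest distances from TOR:
TOR: 0
DOK: 1  (via TOR)
VLY: 5  (via DOK)
HUB: 6  (via DOK)
SUM: 8  (via HUB)
ALP: 8  (via VLY)
LAR: 9  (via VLY)
CEN: 11  (via VLY)
KEW: 11  (via SUM)
Shortest route: TOR → DOK → HUB → SUM → KEW = 11 min.

11 min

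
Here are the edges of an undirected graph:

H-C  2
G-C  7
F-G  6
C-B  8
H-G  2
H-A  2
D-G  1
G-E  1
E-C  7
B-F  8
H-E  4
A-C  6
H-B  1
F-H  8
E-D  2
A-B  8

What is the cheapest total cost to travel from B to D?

4

Compare a few routes:
B - H - G - D: 1+2+1 = 4
B - H - G - E - D: 1+2+1+2 = 6
Cheapest is B - H - G - D at 4.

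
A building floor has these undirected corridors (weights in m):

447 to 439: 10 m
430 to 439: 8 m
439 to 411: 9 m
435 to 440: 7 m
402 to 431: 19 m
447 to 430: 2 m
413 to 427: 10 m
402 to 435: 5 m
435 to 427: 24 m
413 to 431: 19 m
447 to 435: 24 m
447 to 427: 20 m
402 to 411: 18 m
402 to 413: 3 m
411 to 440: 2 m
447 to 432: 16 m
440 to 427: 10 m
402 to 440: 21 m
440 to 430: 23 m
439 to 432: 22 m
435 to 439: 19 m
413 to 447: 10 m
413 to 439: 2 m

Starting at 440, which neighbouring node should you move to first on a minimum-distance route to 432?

Compare a few routes:
440 → 411 → 439 → 432: 2+9+22 = 33
440 → 411 → 439 → 447 → 432: 2+9+10+16 = 37
440 → 411 → 439 → 430 → 447 → 432: 2+9+8+2+16 = 37
Cheapest is 440 → 411 → 439 → 432 at 33 m.
So from 440 the first move is to 411.

411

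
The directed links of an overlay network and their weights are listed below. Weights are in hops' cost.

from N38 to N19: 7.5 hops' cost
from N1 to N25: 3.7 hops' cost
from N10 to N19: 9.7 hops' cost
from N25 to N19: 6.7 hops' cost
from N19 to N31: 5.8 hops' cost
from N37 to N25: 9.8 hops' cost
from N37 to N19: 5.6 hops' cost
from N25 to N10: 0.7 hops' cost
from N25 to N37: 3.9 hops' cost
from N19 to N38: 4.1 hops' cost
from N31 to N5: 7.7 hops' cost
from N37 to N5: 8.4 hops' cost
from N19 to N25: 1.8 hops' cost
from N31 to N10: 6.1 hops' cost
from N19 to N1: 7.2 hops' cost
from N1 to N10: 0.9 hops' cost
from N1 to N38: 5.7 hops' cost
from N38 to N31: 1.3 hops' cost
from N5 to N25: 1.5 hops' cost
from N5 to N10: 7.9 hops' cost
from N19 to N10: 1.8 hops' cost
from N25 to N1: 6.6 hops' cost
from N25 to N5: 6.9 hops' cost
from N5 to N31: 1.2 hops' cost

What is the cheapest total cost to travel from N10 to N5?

18.4 hops' cost

Compare a few routes:
N10 → N19 → N38 → N31 → N5: 9.7+4.1+1.3+7.7 = 22.8
N10 → N19 → N25 → N5: 9.7+1.8+6.9 = 18.4
N10 → N19 → N31 → N5: 9.7+5.8+7.7 = 23.2
The minimum is 18.4 hops' cost via N10 → N19 → N25 → N5.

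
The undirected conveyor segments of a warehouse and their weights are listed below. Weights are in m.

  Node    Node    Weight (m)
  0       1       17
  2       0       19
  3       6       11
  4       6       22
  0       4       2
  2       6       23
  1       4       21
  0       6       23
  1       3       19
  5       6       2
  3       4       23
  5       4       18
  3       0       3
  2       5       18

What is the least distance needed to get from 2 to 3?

22 m

Candidate routes:
2 → 6 → 3: 23+11 = 34
2 → 0 → 3: 19+3 = 22
2 → 5 → 6 → 3: 18+2+11 = 31
2 → 5 → 4 → 0 → 3: 18+18+2+3 = 41
Cheapest is 2 → 0 → 3 at 22 m.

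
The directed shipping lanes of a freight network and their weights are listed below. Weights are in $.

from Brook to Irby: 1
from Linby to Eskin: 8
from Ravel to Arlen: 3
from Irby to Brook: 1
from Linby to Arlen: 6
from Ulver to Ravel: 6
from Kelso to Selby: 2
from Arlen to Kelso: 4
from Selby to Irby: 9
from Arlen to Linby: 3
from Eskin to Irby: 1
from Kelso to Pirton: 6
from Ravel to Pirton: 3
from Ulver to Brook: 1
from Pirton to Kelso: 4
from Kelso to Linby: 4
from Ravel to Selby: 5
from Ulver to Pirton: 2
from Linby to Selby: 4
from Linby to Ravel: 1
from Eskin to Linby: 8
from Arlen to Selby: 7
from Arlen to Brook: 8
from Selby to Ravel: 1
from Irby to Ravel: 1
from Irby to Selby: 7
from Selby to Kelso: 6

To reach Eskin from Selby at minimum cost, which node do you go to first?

Ravel

Enumerating some paths:
Selby → Kelso → Linby → Eskin: 6+4+8 = 18
Selby → Ravel → Arlen → Linby → Eskin: 1+3+3+8 = 15
Cheapest is Selby → Ravel → Arlen → Linby → Eskin at $15.
So from Selby the first move is to Ravel.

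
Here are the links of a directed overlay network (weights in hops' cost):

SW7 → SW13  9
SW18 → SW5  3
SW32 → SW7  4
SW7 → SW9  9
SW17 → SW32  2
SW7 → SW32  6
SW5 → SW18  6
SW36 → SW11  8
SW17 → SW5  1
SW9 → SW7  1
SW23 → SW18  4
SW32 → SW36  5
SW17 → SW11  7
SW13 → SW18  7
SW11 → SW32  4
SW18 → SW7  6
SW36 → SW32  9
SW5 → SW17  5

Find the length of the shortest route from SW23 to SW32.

14 hops' cost

Enumerating some paths:
SW23–SW18–SW5–SW17–SW11–SW32: 4+3+5+7+4 = 23
SW23–SW18–SW7–SW32: 4+6+6 = 16
SW23–SW18–SW5–SW17–SW32: 4+3+5+2 = 14
Cheapest is SW23–SW18–SW5–SW17–SW32 at 14 hops' cost.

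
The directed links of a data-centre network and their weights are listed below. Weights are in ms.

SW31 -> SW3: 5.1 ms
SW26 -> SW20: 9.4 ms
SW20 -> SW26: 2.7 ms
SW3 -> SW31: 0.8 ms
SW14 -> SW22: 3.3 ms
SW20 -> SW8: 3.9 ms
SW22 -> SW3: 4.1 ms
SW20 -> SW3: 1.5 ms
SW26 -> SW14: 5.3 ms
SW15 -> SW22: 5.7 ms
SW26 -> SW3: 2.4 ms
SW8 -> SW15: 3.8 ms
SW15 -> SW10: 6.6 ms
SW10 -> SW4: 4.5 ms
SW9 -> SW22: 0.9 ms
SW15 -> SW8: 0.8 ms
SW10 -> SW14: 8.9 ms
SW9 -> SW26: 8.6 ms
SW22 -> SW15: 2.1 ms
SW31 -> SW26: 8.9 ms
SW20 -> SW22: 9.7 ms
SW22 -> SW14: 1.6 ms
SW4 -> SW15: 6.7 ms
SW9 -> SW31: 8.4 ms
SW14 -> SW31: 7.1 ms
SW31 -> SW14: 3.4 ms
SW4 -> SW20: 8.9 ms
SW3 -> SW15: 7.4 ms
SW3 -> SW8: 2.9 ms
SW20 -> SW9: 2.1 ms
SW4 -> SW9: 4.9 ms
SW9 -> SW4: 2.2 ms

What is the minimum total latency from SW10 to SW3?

14.4 ms

Settle nodes by increasing distance from SW10:
SW10: 0
SW4: 4.5  (via SW10)
SW14: 8.9  (via SW10)
SW9: 9.4  (via SW4)
SW22: 10.3  (via SW9)
SW15: 11.2  (via SW4)
SW8: 12  (via SW15)
SW20: 13.4  (via SW4)
SW3: 14.4  (via SW22)
Shortest route: SW10–SW4–SW9–SW22–SW3 = 14.4 ms.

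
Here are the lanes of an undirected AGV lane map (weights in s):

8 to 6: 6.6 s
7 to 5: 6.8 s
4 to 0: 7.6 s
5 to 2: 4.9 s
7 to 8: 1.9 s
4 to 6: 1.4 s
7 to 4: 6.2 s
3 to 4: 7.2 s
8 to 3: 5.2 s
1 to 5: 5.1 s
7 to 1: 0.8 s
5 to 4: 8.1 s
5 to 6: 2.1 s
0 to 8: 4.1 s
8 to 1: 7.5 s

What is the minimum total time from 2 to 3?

Compare a few routes:
2 → 5 → 7 → 8 → 3: 4.9+6.8+1.9+5.2 = 18.8
2 → 5 → 6 → 4 → 3: 4.9+2.1+1.4+7.2 = 15.6
2 → 5 → 1 → 7 → 8 → 3: 4.9+5.1+0.8+1.9+5.2 = 17.9
The minimum is 15.6 s via 2 → 5 → 6 → 4 → 3.

15.6 s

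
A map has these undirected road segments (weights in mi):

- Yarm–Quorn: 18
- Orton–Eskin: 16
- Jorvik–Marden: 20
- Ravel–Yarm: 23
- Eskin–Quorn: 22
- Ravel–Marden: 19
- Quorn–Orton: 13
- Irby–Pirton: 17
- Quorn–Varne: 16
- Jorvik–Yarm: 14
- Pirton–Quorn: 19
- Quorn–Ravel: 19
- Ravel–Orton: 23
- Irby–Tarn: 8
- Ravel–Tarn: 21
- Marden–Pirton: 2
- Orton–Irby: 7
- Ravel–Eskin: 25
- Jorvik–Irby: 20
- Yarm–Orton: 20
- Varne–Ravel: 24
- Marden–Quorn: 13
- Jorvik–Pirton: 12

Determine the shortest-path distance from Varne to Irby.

36 mi

Compare a few routes:
Varne - Quorn - Marden - Pirton - Irby: 16+13+2+17 = 48
Varne - Quorn - Pirton - Irby: 16+19+17 = 52
Varne - Quorn - Orton - Irby: 16+13+7 = 36
The minimum is 36 mi via Varne - Quorn - Orton - Irby.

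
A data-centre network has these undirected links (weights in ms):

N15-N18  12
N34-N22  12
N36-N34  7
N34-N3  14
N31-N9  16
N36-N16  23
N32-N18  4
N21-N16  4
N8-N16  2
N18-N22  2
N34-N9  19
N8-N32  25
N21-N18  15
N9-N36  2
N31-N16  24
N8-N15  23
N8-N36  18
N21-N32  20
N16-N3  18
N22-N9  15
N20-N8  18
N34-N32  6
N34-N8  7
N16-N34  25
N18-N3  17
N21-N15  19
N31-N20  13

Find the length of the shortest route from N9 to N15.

29 ms

Candidate routes:
N9–N36–N34–N32–N18–N15: 2+7+6+4+12 = 31
N9–N22–N18–N15: 15+2+12 = 29
Cheapest is N9–N22–N18–N15 at 29 ms.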